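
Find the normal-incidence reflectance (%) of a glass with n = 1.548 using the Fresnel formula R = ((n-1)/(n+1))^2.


Fresnel reflectance at normal incidence:
  R = ((n - 1)/(n + 1))^2
  (n - 1)/(n + 1) = (1.548 - 1)/(1.548 + 1) = 0.215071
  R = 0.215071^2 = 0.0462555
  R(%) = 0.0462555 * 100 = 4.626%

4.626%


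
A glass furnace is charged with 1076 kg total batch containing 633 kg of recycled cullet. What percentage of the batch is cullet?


Cullet ratio = (cullet mass / total batch mass) * 100
  Ratio = 633 / 1076 * 100 = 58.83%

58.83%


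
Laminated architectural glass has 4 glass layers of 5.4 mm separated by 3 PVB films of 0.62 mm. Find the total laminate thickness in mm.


Total thickness = glass contribution + PVB contribution
  Glass: 4 * 5.4 = 21.6 mm
  PVB: 3 * 0.62 = 1.86 mm
  Total = 21.6 + 1.86 = 23.46 mm

23.46 mm


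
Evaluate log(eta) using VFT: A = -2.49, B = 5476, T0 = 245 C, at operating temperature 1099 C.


VFT equation: log(eta) = A + B / (T - T0)
  T - T0 = 1099 - 245 = 854
  B / (T - T0) = 5476 / 854 = 6.412
  log(eta) = -2.49 + 6.412 = 3.922

3.922


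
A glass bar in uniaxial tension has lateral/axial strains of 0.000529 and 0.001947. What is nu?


Poisson's ratio: nu = lateral strain / axial strain
  nu = 0.000529 / 0.001947 = 0.2717

0.2717


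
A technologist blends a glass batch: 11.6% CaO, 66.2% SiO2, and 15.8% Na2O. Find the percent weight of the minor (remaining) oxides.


Sum the three major oxides:
  SiO2 + Na2O + CaO = 66.2 + 15.8 + 11.6 = 93.6%
Subtract from 100%:
  Others = 100 - 93.6 = 6.4%

6.4%


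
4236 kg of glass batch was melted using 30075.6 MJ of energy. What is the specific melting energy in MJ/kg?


Rearrange E = m * s for s:
  s = E / m
  s = 30075.6 / 4236 = 7.1 MJ/kg

7.1 MJ/kg


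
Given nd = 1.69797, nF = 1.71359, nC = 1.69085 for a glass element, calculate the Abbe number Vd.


Abbe number formula: Vd = (nd - 1) / (nF - nC)
  nd - 1 = 1.69797 - 1 = 0.69797
  nF - nC = 1.71359 - 1.69085 = 0.02274
  Vd = 0.69797 / 0.02274 = 30.69

30.69


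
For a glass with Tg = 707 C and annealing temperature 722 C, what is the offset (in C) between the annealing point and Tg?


Offset = T_anneal - Tg:
  offset = 722 - 707 = 15 C

15 C


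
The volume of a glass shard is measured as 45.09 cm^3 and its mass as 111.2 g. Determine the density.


Use the definition of density:
  rho = mass / volume
  rho = 111.2 / 45.09 = 2.466 g/cm^3

2.466 g/cm^3


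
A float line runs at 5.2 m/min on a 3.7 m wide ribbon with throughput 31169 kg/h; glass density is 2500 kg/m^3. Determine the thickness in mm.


Ribbon cross-section from mass balance:
  Volume rate = throughput / density = 31169 / 2500 = 12.4676 m^3/h
  thickness = volume rate / (speed * 60 * width), i.e.
  thickness = throughput / (60 * speed * width * density) * 1000
  thickness = 31169 / (60 * 5.2 * 3.7 * 2500) * 1000 = 10.8 mm

10.8 mm


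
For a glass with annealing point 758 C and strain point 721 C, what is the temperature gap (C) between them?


Gap = T_anneal - T_strain:
  gap = 758 - 721 = 37 C

37 C


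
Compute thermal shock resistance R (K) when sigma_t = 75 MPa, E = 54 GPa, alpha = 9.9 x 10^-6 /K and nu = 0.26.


Thermal shock resistance: R = sigma * (1 - nu) / (E * alpha)
  Numerator = 75 * (1 - 0.26) = 55.5
  Denominator = 54 * 1000 * (9.9 x 10^-6) = 0.5346
  R = 55.5 / 0.5346 = 103.8 K

103.8 K


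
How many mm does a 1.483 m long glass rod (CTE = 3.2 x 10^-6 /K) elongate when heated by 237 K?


Thermal expansion formula: dL = alpha * L0 * dT
  dL = (3.2 x 10^-6) * 1.483 * 237 = 0.00112471 m
Convert to mm: 0.00112471 * 1000 = 1.1247 mm

1.1247 mm


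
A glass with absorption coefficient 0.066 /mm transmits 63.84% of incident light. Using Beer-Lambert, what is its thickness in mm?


Rearrange T = exp(-alpha * thickness):
  thickness = -ln(T) / alpha
  T = 63.84/100 = 0.6384
  ln(T) = -0.44879
  -ln(T) = 0.44879
  thickness = 0.44879 / 0.066 = 6.8 mm

6.8 mm


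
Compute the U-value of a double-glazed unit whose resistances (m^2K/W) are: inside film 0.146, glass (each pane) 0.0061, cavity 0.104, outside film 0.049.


Total thermal resistance (series):
  R_total = R_in + R_glass + R_air + R_glass + R_out
  R_total = 0.146 + 0.0061 + 0.104 + 0.0061 + 0.049 = 0.3112 m^2K/W
U-value = 1 / R_total = 1 / 0.3112 = 3.213 W/m^2K

3.213 W/m^2K


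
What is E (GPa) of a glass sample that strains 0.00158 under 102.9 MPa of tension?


Young's modulus: E = stress / strain
  E = 102.9 MPa / 0.00158 = 65126.58 MPa
Convert to GPa: 65126.58 / 1000 = 65.13 GPa

65.13 GPa


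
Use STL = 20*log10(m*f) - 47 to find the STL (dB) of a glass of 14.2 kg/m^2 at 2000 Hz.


Mass law: STL = 20 * log10(m * f) - 47
  m * f = 14.2 * 2000 = 28400
  log10(28400) = 4.45332
  STL = 20 * 4.45332 - 47 = 89.0664 - 47 = 42.1 dB

42.1 dB


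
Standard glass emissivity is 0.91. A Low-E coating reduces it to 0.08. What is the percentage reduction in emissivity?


Percentage reduction = (1 - coated/uncoated) * 100
  Ratio = 0.08 / 0.91 = 0.0879
  Reduction = (1 - 0.0879) * 100 = 91.2%

91.2%


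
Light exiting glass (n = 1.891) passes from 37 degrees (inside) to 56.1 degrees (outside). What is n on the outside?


Apply Snell's law: n1 * sin(theta1) = n2 * sin(theta2)
  n2 = n1 * sin(theta1) / sin(theta2)
  sin(37) = 0.601815
  sin(56.1) = 0.830012
  n2 = 1.891 * 0.601815 / 0.830012 = 1.3711

1.3711


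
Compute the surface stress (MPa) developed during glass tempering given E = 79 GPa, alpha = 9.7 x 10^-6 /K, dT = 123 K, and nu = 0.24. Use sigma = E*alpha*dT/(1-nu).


Tempering stress: sigma = E * alpha * dT / (1 - nu)
  E (MPa) = 79 * 1000 = 79000
  Numerator = 79000 * (9.7 x 10^-6) * 123 = 94.2549
  Denominator = 1 - 0.24 = 0.76
  sigma = 94.2549 / 0.76 = 124.0 MPa

124.0 MPa


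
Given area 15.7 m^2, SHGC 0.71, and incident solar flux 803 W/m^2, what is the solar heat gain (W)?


Solar heat gain: Q = Area * SHGC * Irradiance
  Q = 15.7 * 0.71 * 803 = 8951 W

8951 W


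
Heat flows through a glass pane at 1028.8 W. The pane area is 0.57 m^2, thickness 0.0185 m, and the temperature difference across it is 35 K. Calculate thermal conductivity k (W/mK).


Fourier's law rearranged: k = Q * t / (A * dT)
  Numerator = 1028.8 * 0.0185 = 19.0328
  Denominator = 0.57 * 35 = 19.95
  k = 19.0328 / 19.95 = 0.954 W/mK

0.954 W/mK


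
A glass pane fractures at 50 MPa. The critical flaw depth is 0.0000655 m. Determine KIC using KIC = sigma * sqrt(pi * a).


Fracture toughness: KIC = sigma * sqrt(pi * a)
  pi * a = pi * 0.0000655 = 0.000205774
  sqrt(pi * a) = 0.014345
  KIC = 50 * 0.014345 = 0.717 MPa*sqrt(m)

0.717 MPa*sqrt(m)


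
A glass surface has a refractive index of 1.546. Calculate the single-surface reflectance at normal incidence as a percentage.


Fresnel reflectance at normal incidence:
  R = ((n - 1)/(n + 1))^2
  (n - 1)/(n + 1) = (1.546 - 1)/(1.546 + 1) = 0.214454
  R = 0.214454^2 = 0.0459905
  R(%) = 0.0459905 * 100 = 4.599%

4.599%


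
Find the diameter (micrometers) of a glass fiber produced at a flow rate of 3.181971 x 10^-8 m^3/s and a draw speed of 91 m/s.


Cross-sectional area from continuity:
  A = Q / v = 3.181971 x 10^-8 / 91 = 3.496671 x 10^-10 m^2
Diameter from circular cross-section:
  d = sqrt(4A / pi) * 10^6 (m -> um)
  d = sqrt(4 * 3.496671 x 10^-10 / pi) * 10^6 = 21.1 um

21.1 um


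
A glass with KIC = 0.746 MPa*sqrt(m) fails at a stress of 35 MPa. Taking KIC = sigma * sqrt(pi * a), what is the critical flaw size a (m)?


Rearrange KIC = sigma * sqrt(pi * a):
  sqrt(pi * a) = KIC / sigma
  sqrt(pi * a) = 0.746 / 35 = 0.021314
  a = (KIC / sigma)^2 / pi
  a = 0.021314^2 / pi = 0.0001446 m

0.0001446 m


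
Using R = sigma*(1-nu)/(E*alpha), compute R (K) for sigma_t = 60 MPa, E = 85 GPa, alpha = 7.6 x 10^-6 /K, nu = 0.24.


Thermal shock resistance: R = sigma * (1 - nu) / (E * alpha)
  Numerator = 60 * (1 - 0.24) = 45.6
  Denominator = 85 * 1000 * (7.6 x 10^-6) = 0.646
  R = 45.6 / 0.646 = 70.6 K

70.6 K


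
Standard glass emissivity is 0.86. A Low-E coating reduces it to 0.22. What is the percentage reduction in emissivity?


Percentage reduction = (1 - coated/uncoated) * 100
  Ratio = 0.22 / 0.86 = 0.2558
  Reduction = (1 - 0.2558) * 100 = 74.4%

74.4%


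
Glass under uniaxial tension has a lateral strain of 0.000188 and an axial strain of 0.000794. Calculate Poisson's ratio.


Poisson's ratio: nu = lateral strain / axial strain
  nu = 0.000188 / 0.000794 = 0.2368

0.2368


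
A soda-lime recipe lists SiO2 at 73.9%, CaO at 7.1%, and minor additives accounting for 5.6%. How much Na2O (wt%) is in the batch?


Pieces sum to 100%:
  Na2O = 100 - (SiO2 + CaO + others)
  Na2O = 100 - (73.9 + 7.1 + 5.6) = 13.4%

13.4%


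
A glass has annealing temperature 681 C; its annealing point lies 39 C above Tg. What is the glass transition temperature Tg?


Rearrange T_anneal = Tg + offset for Tg:
  Tg = T_anneal - offset = 681 - 39 = 642 C

642 C


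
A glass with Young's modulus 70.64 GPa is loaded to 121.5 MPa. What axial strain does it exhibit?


Rearrange E = sigma / epsilon:
  epsilon = sigma / E
  E (MPa) = 70.64 * 1000 = 70640
  epsilon = 121.5 / 70640 = 0.00172

0.00172


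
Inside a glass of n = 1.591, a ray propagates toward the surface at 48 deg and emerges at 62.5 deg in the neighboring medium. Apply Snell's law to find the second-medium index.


Apply Snell's law: n1 * sin(theta1) = n2 * sin(theta2)
  n2 = n1 * sin(theta1) / sin(theta2)
  sin(48) = 0.743145
  sin(62.5) = 0.887011
  n2 = 1.591 * 0.743145 / 0.887011 = 1.333

1.333


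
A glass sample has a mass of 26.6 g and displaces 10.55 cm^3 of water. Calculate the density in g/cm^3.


Use the definition of density:
  rho = mass / volume
  rho = 26.6 / 10.55 = 2.521 g/cm^3

2.521 g/cm^3


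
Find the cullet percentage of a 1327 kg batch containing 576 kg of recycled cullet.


Cullet ratio = (cullet mass / total batch mass) * 100
  Ratio = 576 / 1327 * 100 = 43.41%

43.41%


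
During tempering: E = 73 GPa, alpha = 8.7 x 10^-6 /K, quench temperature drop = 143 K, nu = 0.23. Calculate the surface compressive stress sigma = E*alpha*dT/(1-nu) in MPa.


Tempering stress: sigma = E * alpha * dT / (1 - nu)
  E (MPa) = 73 * 1000 = 73000
  Numerator = 73000 * (8.7 x 10^-6) * 143 = 90.8193
  Denominator = 1 - 0.23 = 0.77
  sigma = 90.8193 / 0.77 = 117.9 MPa

117.9 MPa


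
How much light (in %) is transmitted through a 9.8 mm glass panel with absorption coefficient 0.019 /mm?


Beer-Lambert law: T = exp(-alpha * thickness)
  exponent = -0.019 * 9.8 = -0.1862
  T = exp(-0.1862) = 0.8301
  Percentage = 0.8301 * 100 = 83.01%

83.01%


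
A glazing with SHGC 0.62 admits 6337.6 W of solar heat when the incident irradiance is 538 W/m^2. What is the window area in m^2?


Rearrange Q = Area * SHGC * Irradiance:
  Area = Q / (SHGC * Irradiance)
  Area = 6337.6 / (0.62 * 538) = 19.0 m^2

19.0 m^2


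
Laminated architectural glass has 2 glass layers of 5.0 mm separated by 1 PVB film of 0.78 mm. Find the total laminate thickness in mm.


Total thickness = glass contribution + PVB contribution
  Glass: 2 * 5.0 = 10.0 mm
  PVB: 1 * 0.78 = 0.78 mm
  Total = 10.0 + 0.78 = 10.78 mm

10.78 mm


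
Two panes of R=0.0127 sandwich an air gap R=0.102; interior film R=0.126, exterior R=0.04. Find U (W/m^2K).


Total thermal resistance (series):
  R_total = R_in + R_glass + R_air + R_glass + R_out
  R_total = 0.126 + 0.0127 + 0.102 + 0.0127 + 0.04 = 0.2934 m^2K/W
U-value = 1 / R_total = 1 / 0.2934 = 3.408 W/m^2K

3.408 W/m^2K


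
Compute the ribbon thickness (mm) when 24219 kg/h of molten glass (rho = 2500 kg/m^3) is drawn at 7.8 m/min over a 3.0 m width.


Ribbon cross-section from mass balance:
  Volume rate = throughput / density = 24219 / 2500 = 9.6876 m^3/h
  thickness = volume rate / (speed * 60 * width), i.e.
  thickness = throughput / (60 * speed * width * density) * 1000
  thickness = 24219 / (60 * 7.8 * 3.0 * 2500) * 1000 = 6.9 mm

6.9 mm


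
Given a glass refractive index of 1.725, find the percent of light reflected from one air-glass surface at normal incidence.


Fresnel reflectance at normal incidence:
  R = ((n - 1)/(n + 1))^2
  (n - 1)/(n + 1) = (1.725 - 1)/(1.725 + 1) = 0.266055
  R = 0.266055^2 = 0.0707853
  R(%) = 0.0707853 * 100 = 7.079%

7.079%


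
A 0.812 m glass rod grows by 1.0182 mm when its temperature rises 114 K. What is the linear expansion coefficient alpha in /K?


Rearrange dL = alpha * L0 * dT for alpha:
  alpha = dL / (L0 * dT)
  alpha = (1.0182 / 1000) / (0.812 * 114) = 0.000010999 /K = 1.0999 x 10^-5 /K

1.0999 x 10^-5 /K


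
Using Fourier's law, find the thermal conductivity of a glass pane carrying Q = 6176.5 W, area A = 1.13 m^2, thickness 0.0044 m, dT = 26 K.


Fourier's law rearranged: k = Q * t / (A * dT)
  Numerator = 6176.5 * 0.0044 = 27.1766
  Denominator = 1.13 * 26 = 29.38
  k = 27.1766 / 29.38 = 0.925 W/mK

0.925 W/mK


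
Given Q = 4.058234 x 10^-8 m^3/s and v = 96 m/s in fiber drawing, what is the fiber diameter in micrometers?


Cross-sectional area from continuity:
  A = Q / v = 4.058234 x 10^-8 / 96 = 4.227327 x 10^-10 m^2
Diameter from circular cross-section:
  d = sqrt(4A / pi) * 10^6 (m -> um)
  d = sqrt(4 * 4.227327 x 10^-10 / pi) * 10^6 = 23.2 um

23.2 um


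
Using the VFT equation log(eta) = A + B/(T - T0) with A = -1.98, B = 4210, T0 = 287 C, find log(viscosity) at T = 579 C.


VFT equation: log(eta) = A + B / (T - T0)
  T - T0 = 579 - 287 = 292
  B / (T - T0) = 4210 / 292 = 14.418
  log(eta) = -1.98 + 14.418 = 12.438

12.438


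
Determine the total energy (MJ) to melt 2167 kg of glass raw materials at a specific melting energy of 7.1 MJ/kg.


Total energy = mass * specific energy
  E = 2167 * 7.1 = 15385.7 MJ

15385.7 MJ


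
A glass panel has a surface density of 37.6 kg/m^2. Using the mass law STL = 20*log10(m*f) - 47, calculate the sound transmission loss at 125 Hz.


Mass law: STL = 20 * log10(m * f) - 47
  m * f = 37.6 * 125 = 4700
  log10(4700) = 3.6721
  STL = 20 * 3.6721 - 47 = 73.442 - 47 = 26.4 dB

26.4 dB


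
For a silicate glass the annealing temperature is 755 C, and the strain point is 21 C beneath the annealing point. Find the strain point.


Strain point = annealing point - difference:
  T_strain = 755 - 21 = 734 C

734 C


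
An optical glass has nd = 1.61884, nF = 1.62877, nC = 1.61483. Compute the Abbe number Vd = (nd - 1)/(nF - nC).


Abbe number formula: Vd = (nd - 1) / (nF - nC)
  nd - 1 = 1.61884 - 1 = 0.61884
  nF - nC = 1.62877 - 1.61483 = 0.01394
  Vd = 0.61884 / 0.01394 = 44.39

44.39


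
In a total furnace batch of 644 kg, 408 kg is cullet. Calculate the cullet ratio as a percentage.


Cullet ratio = (cullet mass / total batch mass) * 100
  Ratio = 408 / 644 * 100 = 63.35%

63.35%


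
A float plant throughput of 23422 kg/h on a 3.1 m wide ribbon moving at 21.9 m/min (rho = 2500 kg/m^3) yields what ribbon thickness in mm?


Ribbon cross-section from mass balance:
  Volume rate = throughput / density = 23422 / 2500 = 9.3688 m^3/h
  thickness = volume rate / (speed * 60 * width), i.e.
  thickness = throughput / (60 * speed * width * density) * 1000
  thickness = 23422 / (60 * 21.9 * 3.1 * 2500) * 1000 = 2.3 mm

2.3 mm


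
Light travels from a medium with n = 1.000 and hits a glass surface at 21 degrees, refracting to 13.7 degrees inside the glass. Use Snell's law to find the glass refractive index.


Apply Snell's law: n1 * sin(theta1) = n2 * sin(theta2)
  n2 = n1 * sin(theta1) / sin(theta2)
  sin(21) = 0.358368
  sin(13.7) = 0.236838
  n2 = 1.000 * 0.358368 / 0.236838 = 1.5131

1.5131


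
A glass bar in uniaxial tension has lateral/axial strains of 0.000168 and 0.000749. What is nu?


Poisson's ratio: nu = lateral strain / axial strain
  nu = 0.000168 / 0.000749 = 0.2243

0.2243


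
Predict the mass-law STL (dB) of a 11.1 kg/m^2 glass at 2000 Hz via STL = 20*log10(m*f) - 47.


Mass law: STL = 20 * log10(m * f) - 47
  m * f = 11.1 * 2000 = 22200
  log10(22200) = 4.34635
  STL = 20 * 4.34635 - 47 = 86.927 - 47 = 39.9 dB

39.9 dB


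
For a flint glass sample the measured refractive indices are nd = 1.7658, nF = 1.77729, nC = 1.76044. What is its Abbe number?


Abbe number formula: Vd = (nd - 1) / (nF - nC)
  nd - 1 = 1.7658 - 1 = 0.7658
  nF - nC = 1.77729 - 1.76044 = 0.01685
  Vd = 0.7658 / 0.01685 = 45.45

45.45


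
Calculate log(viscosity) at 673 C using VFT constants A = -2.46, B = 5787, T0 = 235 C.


VFT equation: log(eta) = A + B / (T - T0)
  T - T0 = 673 - 235 = 438
  B / (T - T0) = 5787 / 438 = 13.212
  log(eta) = -2.46 + 13.212 = 10.752

10.752


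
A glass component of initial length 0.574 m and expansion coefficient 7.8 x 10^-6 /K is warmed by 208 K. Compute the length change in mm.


Thermal expansion formula: dL = alpha * L0 * dT
  dL = (7.8 x 10^-6) * 0.574 * 208 = 0.00093126 m
Convert to mm: 0.00093126 * 1000 = 0.9313 mm

0.9313 mm


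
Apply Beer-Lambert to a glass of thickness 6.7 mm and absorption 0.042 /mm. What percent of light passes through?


Beer-Lambert law: T = exp(-alpha * thickness)
  exponent = -0.042 * 6.7 = -0.2814
  T = exp(-0.2814) = 0.7547
  Percentage = 0.7547 * 100 = 75.47%

75.47%


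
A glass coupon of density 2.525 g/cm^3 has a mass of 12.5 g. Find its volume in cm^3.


Rearrange rho = m / V:
  V = m / rho
  V = 12.5 / 2.525 = 4.95 cm^3

4.95 cm^3


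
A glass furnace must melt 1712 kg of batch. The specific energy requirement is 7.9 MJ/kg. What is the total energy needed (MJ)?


Total energy = mass * specific energy
  E = 1712 * 7.9 = 13524.8 MJ

13524.8 MJ


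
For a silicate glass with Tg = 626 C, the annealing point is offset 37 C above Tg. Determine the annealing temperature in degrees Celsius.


The annealing temperature is Tg plus the offset:
  T_anneal = 626 + 37 = 663 C

663 C


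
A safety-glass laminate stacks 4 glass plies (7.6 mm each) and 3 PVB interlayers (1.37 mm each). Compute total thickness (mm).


Total thickness = glass contribution + PVB contribution
  Glass: 4 * 7.6 = 30.4 mm
  PVB: 3 * 1.37 = 4.11 mm
  Total = 30.4 + 4.11 = 34.51 mm

34.51 mm


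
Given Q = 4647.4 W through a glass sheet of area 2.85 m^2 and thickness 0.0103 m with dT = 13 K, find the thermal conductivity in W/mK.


Fourier's law rearranged: k = Q * t / (A * dT)
  Numerator = 4647.4 * 0.0103 = 47.86822
  Denominator = 2.85 * 13 = 37.05
  k = 47.86822 / 37.05 = 1.292 W/mK

1.292 W/mK


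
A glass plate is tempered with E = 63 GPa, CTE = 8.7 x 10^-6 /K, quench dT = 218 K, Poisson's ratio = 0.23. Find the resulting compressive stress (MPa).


Tempering stress: sigma = E * alpha * dT / (1 - nu)
  E (MPa) = 63 * 1000 = 63000
  Numerator = 63000 * (8.7 x 10^-6) * 218 = 119.4858
  Denominator = 1 - 0.23 = 0.77
  sigma = 119.4858 / 0.77 = 155.2 MPa

155.2 MPa


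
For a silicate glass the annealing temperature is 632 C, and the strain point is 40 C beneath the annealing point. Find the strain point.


Strain point = annealing point - difference:
  T_strain = 632 - 40 = 592 C

592 C


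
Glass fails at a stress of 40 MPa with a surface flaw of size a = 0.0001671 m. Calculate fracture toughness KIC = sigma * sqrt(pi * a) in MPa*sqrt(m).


Fracture toughness: KIC = sigma * sqrt(pi * a)
  pi * a = pi * 0.0001671 = 0.00052496
  sqrt(pi * a) = 0.022912
  KIC = 40 * 0.022912 = 0.916 MPa*sqrt(m)

0.916 MPa*sqrt(m)


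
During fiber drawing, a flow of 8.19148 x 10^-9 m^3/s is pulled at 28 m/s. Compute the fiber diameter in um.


Cross-sectional area from continuity:
  A = Q / v = 8.19148 x 10^-9 / 28 = 2.925529 x 10^-10 m^2
Diameter from circular cross-section:
  d = sqrt(4A / pi) * 10^6 (m -> um)
  d = sqrt(4 * 2.925529 x 10^-10 / pi) * 10^6 = 19.3 um

19.3 um


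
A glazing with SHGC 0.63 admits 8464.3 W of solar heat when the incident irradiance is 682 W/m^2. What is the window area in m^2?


Rearrange Q = Area * SHGC * Irradiance:
  Area = Q / (SHGC * Irradiance)
  Area = 8464.3 / (0.63 * 682) = 19.7 m^2

19.7 m^2


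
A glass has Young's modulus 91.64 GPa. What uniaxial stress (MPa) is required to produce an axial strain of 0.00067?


Rearrange E = sigma / epsilon:
  sigma = E * epsilon
  E (MPa) = 91.64 * 1000 = 91640
  sigma = 91640 * 0.00067 = 61.4 MPa

61.4 MPa


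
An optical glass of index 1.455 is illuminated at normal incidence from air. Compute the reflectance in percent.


Fresnel reflectance at normal incidence:
  R = ((n - 1)/(n + 1))^2
  (n - 1)/(n + 1) = (1.455 - 1)/(1.455 + 1) = 0.185336
  R = 0.185336^2 = 0.0343494
  R(%) = 0.0343494 * 100 = 3.435%

3.435%


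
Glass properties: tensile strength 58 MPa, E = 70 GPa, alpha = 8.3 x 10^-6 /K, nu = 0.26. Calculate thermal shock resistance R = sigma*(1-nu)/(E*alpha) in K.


Thermal shock resistance: R = sigma * (1 - nu) / (E * alpha)
  Numerator = 58 * (1 - 0.26) = 42.92
  Denominator = 70 * 1000 * (8.3 x 10^-6) = 0.581
  R = 42.92 / 0.581 = 73.9 K

73.9 K


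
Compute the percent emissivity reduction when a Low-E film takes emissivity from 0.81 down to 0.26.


Percentage reduction = (1 - coated/uncoated) * 100
  Ratio = 0.26 / 0.81 = 0.321
  Reduction = (1 - 0.321) * 100 = 67.9%

67.9%


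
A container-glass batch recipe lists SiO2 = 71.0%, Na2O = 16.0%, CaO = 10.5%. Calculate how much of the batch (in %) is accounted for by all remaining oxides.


Sum the three major oxides:
  SiO2 + Na2O + CaO = 71.0 + 16.0 + 10.5 = 97.5%
Subtract from 100%:
  Others = 100 - 97.5 = 2.5%

2.5%


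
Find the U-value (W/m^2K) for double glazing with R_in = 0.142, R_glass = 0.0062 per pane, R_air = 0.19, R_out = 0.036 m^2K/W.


Total thermal resistance (series):
  R_total = R_in + R_glass + R_air + R_glass + R_out
  R_total = 0.142 + 0.0062 + 0.19 + 0.0062 + 0.036 = 0.3804 m^2K/W
U-value = 1 / R_total = 1 / 0.3804 = 2.629 W/m^2K

2.629 W/m^2K


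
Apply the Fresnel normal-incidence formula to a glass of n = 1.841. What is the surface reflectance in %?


Fresnel reflectance at normal incidence:
  R = ((n - 1)/(n + 1))^2
  (n - 1)/(n + 1) = (1.841 - 1)/(1.841 + 1) = 0.296023
  R = 0.296023^2 = 0.0876296
  R(%) = 0.0876296 * 100 = 8.763%

8.763%


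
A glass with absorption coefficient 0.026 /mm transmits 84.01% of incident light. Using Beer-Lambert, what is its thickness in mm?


Rearrange T = exp(-alpha * thickness):
  thickness = -ln(T) / alpha
  T = 84.01/100 = 0.8401
  ln(T) = -0.17423
  -ln(T) = 0.17423
  thickness = 0.17423 / 0.026 = 6.7 mm

6.7 mm


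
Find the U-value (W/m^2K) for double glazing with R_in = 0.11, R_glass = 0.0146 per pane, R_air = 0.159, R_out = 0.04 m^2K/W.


Total thermal resistance (series):
  R_total = R_in + R_glass + R_air + R_glass + R_out
  R_total = 0.11 + 0.0146 + 0.159 + 0.0146 + 0.04 = 0.3382 m^2K/W
U-value = 1 / R_total = 1 / 0.3382 = 2.957 W/m^2K

2.957 W/m^2K


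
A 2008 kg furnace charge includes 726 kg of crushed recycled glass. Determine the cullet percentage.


Cullet ratio = (cullet mass / total batch mass) * 100
  Ratio = 726 / 2008 * 100 = 36.16%

36.16%


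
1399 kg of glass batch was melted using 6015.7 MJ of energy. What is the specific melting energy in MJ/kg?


Rearrange E = m * s for s:
  s = E / m
  s = 6015.7 / 1399 = 4.3 MJ/kg

4.3 MJ/kg


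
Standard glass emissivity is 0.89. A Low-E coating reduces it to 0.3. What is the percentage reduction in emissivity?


Percentage reduction = (1 - coated/uncoated) * 100
  Ratio = 0.3 / 0.89 = 0.3371
  Reduction = (1 - 0.3371) * 100 = 66.3%

66.3%


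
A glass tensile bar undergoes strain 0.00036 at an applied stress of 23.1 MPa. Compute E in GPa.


Young's modulus: E = stress / strain
  E = 23.1 MPa / 0.00036 = 64166.67 MPa
Convert to GPa: 64166.67 / 1000 = 64.17 GPa

64.17 GPa


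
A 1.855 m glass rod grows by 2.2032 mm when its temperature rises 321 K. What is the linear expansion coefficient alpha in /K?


Rearrange dL = alpha * L0 * dT for alpha:
  alpha = dL / (L0 * dT)
  alpha = (2.2032 / 1000) / (1.855 * 321) = 0.0000037 /K = 3.7 x 10^-6 /K

3.7 x 10^-6 /K


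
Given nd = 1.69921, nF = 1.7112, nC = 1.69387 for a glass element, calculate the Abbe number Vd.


Abbe number formula: Vd = (nd - 1) / (nF - nC)
  nd - 1 = 1.69921 - 1 = 0.69921
  nF - nC = 1.7112 - 1.69387 = 0.01733
  Vd = 0.69921 / 0.01733 = 40.35

40.35


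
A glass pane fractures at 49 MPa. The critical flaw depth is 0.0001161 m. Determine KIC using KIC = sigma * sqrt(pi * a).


Fracture toughness: KIC = sigma * sqrt(pi * a)
  pi * a = pi * 0.0001161 = 0.000364739
  sqrt(pi * a) = 0.019098
  KIC = 49 * 0.019098 = 0.936 MPa*sqrt(m)

0.936 MPa*sqrt(m)


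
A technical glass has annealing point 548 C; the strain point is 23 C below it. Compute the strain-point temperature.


Strain point = annealing point - difference:
  T_strain = 548 - 23 = 525 C

525 C


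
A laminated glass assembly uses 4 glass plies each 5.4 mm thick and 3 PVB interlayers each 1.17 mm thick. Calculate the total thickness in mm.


Total thickness = glass contribution + PVB contribution
  Glass: 4 * 5.4 = 21.6 mm
  PVB: 3 * 1.17 = 3.51 mm
  Total = 21.6 + 3.51 = 25.11 mm

25.11 mm


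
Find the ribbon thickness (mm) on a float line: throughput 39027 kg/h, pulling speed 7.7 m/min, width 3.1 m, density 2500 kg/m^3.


Ribbon cross-section from mass balance:
  Volume rate = throughput / density = 39027 / 2500 = 15.6108 m^3/h
  thickness = volume rate / (speed * 60 * width), i.e.
  thickness = throughput / (60 * speed * width * density) * 1000
  thickness = 39027 / (60 * 7.7 * 3.1 * 2500) * 1000 = 10.9 mm

10.9 mm


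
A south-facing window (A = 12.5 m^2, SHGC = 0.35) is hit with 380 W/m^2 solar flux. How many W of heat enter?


Solar heat gain: Q = Area * SHGC * Irradiance
  Q = 12.5 * 0.35 * 380 = 1662.5 W

1662.5 W


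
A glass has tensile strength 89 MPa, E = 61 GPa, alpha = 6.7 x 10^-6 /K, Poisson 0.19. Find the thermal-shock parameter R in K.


Thermal shock resistance: R = sigma * (1 - nu) / (E * alpha)
  Numerator = 89 * (1 - 0.19) = 72.09
  Denominator = 61 * 1000 * (6.7 x 10^-6) = 0.4087
  R = 72.09 / 0.4087 = 176.4 K

176.4 K


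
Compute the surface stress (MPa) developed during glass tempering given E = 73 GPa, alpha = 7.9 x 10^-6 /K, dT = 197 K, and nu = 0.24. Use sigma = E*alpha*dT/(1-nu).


Tempering stress: sigma = E * alpha * dT / (1 - nu)
  E (MPa) = 73 * 1000 = 73000
  Numerator = 73000 * (7.9 x 10^-6) * 197 = 113.6099
  Denominator = 1 - 0.24 = 0.76
  sigma = 113.6099 / 0.76 = 149.5 MPa

149.5 MPa


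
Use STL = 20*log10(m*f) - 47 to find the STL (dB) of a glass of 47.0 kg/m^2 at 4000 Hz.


Mass law: STL = 20 * log10(m * f) - 47
  m * f = 47.0 * 4000 = 188000
  log10(188000) = 5.27416
  STL = 20 * 5.27416 - 47 = 105.4832 - 47 = 58.5 dB

58.5 dB


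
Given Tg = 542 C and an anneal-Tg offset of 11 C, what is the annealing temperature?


The annealing temperature is Tg plus the offset:
  T_anneal = 542 + 11 = 553 C

553 C


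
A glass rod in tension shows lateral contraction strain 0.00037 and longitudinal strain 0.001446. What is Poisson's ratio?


Poisson's ratio: nu = lateral strain / axial strain
  nu = 0.00037 / 0.001446 = 0.2559

0.2559


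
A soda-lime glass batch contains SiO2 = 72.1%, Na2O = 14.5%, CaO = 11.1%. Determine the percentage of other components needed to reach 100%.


Sum the three major oxides:
  SiO2 + Na2O + CaO = 72.1 + 14.5 + 11.1 = 97.7%
Subtract from 100%:
  Others = 100 - 97.7 = 2.3%

2.3%


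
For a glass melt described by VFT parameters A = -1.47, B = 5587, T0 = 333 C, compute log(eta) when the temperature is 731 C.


VFT equation: log(eta) = A + B / (T - T0)
  T - T0 = 731 - 333 = 398
  B / (T - T0) = 5587 / 398 = 14.038
  log(eta) = -1.47 + 14.038 = 12.568

12.568


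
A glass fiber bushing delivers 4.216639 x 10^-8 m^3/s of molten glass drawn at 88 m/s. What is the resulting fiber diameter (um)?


Cross-sectional area from continuity:
  A = Q / v = 4.216639 x 10^-8 / 88 = 4.791635 x 10^-10 m^2
Diameter from circular cross-section:
  d = sqrt(4A / pi) * 10^6 (m -> um)
  d = sqrt(4 * 4.791635 x 10^-10 / pi) * 10^6 = 24.7 um

24.7 um


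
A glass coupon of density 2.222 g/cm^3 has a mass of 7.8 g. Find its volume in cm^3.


Rearrange rho = m / V:
  V = m / rho
  V = 7.8 / 2.222 = 3.51 cm^3

3.51 cm^3


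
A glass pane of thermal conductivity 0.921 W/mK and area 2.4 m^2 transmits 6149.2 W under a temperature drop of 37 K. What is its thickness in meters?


Fourier's law: t = k * A * dT / Q
  t = 0.921 * 2.4 * 37 / 6149.2
  t = 81.7848 / 6149.2 = 0.0133 m

0.0133 m


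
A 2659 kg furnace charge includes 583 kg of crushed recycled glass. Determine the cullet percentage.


Cullet ratio = (cullet mass / total batch mass) * 100
  Ratio = 583 / 2659 * 100 = 21.93%

21.93%


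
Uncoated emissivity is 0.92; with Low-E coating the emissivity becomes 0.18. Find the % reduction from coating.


Percentage reduction = (1 - coated/uncoated) * 100
  Ratio = 0.18 / 0.92 = 0.1957
  Reduction = (1 - 0.1957) * 100 = 80.4%

80.4%


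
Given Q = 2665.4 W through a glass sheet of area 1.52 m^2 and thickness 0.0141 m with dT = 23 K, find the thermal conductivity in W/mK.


Fourier's law rearranged: k = Q * t / (A * dT)
  Numerator = 2665.4 * 0.0141 = 37.58214
  Denominator = 1.52 * 23 = 34.96
  k = 37.58214 / 34.96 = 1.075 W/mK

1.075 W/mK


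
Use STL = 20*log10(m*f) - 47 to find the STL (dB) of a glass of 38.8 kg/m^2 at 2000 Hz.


Mass law: STL = 20 * log10(m * f) - 47
  m * f = 38.8 * 2000 = 77600
  log10(77600) = 4.88986
  STL = 20 * 4.88986 - 47 = 97.7972 - 47 = 50.8 dB

50.8 dB


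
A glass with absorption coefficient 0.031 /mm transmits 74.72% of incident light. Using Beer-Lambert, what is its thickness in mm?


Rearrange T = exp(-alpha * thickness):
  thickness = -ln(T) / alpha
  T = 74.72/100 = 0.7472
  ln(T) = -0.29142
  -ln(T) = 0.29142
  thickness = 0.29142 / 0.031 = 9.4 mm

9.4 mm


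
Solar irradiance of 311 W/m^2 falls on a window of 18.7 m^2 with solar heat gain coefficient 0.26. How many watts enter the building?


Solar heat gain: Q = Area * SHGC * Irradiance
  Q = 18.7 * 0.26 * 311 = 1512.1 W

1512.1 W


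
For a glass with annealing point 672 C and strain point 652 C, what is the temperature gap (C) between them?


Gap = T_anneal - T_strain:
  gap = 672 - 652 = 20 C

20 C


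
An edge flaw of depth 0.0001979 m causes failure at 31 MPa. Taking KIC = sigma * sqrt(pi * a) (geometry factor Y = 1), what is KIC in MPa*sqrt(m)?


Fracture toughness: KIC = sigma * sqrt(pi * a)
  pi * a = pi * 0.0001979 = 0.000621721
  sqrt(pi * a) = 0.024934
  KIC = 31 * 0.024934 = 0.773 MPa*sqrt(m)

0.773 MPa*sqrt(m)


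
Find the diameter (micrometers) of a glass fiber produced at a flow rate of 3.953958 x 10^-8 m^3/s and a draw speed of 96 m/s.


Cross-sectional area from continuity:
  A = Q / v = 3.953958 x 10^-8 / 96 = 4.118706 x 10^-10 m^2
Diameter from circular cross-section:
  d = sqrt(4A / pi) * 10^6 (m -> um)
  d = sqrt(4 * 4.118706 x 10^-10 / pi) * 10^6 = 22.9 um

22.9 um


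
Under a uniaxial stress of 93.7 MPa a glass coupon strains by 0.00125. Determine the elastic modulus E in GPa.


Young's modulus: E = stress / strain
  E = 93.7 MPa / 0.00125 = 74960 MPa
Convert to GPa: 74960 / 1000 = 74.96 GPa

74.96 GPa


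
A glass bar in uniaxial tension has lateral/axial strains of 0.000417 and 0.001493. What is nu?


Poisson's ratio: nu = lateral strain / axial strain
  nu = 0.000417 / 0.001493 = 0.2793

0.2793


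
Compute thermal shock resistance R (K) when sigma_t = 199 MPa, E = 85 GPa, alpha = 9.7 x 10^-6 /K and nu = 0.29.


Thermal shock resistance: R = sigma * (1 - nu) / (E * alpha)
  Numerator = 199 * (1 - 0.29) = 141.29
  Denominator = 85 * 1000 * (9.7 x 10^-6) = 0.8245
  R = 141.29 / 0.8245 = 171.4 K

171.4 K


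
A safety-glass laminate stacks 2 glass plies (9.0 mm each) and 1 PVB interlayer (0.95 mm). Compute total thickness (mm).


Total thickness = glass contribution + PVB contribution
  Glass: 2 * 9.0 = 18.0 mm
  PVB: 1 * 0.95 = 0.95 mm
  Total = 18.0 + 0.95 = 18.95 mm

18.95 mm


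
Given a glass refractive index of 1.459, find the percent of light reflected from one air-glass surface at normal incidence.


Fresnel reflectance at normal incidence:
  R = ((n - 1)/(n + 1))^2
  (n - 1)/(n + 1) = (1.459 - 1)/(1.459 + 1) = 0.186661
  R = 0.186661^2 = 0.0348423
  R(%) = 0.0348423 * 100 = 3.484%

3.484%


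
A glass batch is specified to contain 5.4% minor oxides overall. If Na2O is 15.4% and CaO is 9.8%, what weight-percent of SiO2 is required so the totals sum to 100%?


Known pieces sum to 100%:
  SiO2 = 100 - (others + Na2O + CaO)
  SiO2 = 100 - (5.4 + 15.4 + 9.8) = 69.4%

69.4%


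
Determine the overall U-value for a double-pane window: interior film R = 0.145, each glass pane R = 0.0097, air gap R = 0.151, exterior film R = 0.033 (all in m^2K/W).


Total thermal resistance (series):
  R_total = R_in + R_glass + R_air + R_glass + R_out
  R_total = 0.145 + 0.0097 + 0.151 + 0.0097 + 0.033 = 0.3484 m^2K/W
U-value = 1 / R_total = 1 / 0.3484 = 2.87 W/m^2K

2.87 W/m^2K


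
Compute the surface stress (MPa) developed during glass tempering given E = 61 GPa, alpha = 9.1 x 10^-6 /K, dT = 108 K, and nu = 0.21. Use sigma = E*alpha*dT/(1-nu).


Tempering stress: sigma = E * alpha * dT / (1 - nu)
  E (MPa) = 61 * 1000 = 61000
  Numerator = 61000 * (9.1 x 10^-6) * 108 = 59.9508
  Denominator = 1 - 0.21 = 0.79
  sigma = 59.9508 / 0.79 = 75.9 MPa

75.9 MPa


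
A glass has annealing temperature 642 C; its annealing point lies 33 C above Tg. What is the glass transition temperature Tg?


Rearrange T_anneal = Tg + offset for Tg:
  Tg = T_anneal - offset = 642 - 33 = 609 C

609 C


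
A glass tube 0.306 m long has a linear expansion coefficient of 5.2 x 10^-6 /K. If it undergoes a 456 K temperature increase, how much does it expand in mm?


Thermal expansion formula: dL = alpha * L0 * dT
  dL = (5.2 x 10^-6) * 0.306 * 456 = 0.00072559 m
Convert to mm: 0.00072559 * 1000 = 0.7256 mm

0.7256 mm


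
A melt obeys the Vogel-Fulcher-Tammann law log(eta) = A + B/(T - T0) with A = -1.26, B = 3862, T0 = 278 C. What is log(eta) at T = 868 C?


VFT equation: log(eta) = A + B / (T - T0)
  T - T0 = 868 - 278 = 590
  B / (T - T0) = 3862 / 590 = 6.546
  log(eta) = -1.26 + 6.546 = 5.286

5.286


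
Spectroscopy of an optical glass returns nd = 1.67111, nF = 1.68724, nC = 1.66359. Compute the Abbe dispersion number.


Abbe number formula: Vd = (nd - 1) / (nF - nC)
  nd - 1 = 1.67111 - 1 = 0.67111
  nF - nC = 1.68724 - 1.66359 = 0.02365
  Vd = 0.67111 / 0.02365 = 28.38

28.38


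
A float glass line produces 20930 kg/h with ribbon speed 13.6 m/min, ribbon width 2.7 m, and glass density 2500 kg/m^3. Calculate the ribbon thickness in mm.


Ribbon cross-section from mass balance:
  Volume rate = throughput / density = 20930 / 2500 = 8.372 m^3/h
  thickness = volume rate / (speed * 60 * width), i.e.
  thickness = throughput / (60 * speed * width * density) * 1000
  thickness = 20930 / (60 * 13.6 * 2.7 * 2500) * 1000 = 3.8 mm

3.8 mm


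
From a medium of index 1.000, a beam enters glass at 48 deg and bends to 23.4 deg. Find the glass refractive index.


Apply Snell's law: n1 * sin(theta1) = n2 * sin(theta2)
  n2 = n1 * sin(theta1) / sin(theta2)
  sin(48) = 0.743145
  sin(23.4) = 0.397148
  n2 = 1.000 * 0.743145 / 0.397148 = 1.8712

1.8712


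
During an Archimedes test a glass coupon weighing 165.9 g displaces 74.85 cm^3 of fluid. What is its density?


Use the definition of density:
  rho = mass / volume
  rho = 165.9 / 74.85 = 2.216 g/cm^3

2.216 g/cm^3


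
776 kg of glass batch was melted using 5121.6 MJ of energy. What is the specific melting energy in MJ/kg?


Rearrange E = m * s for s:
  s = E / m
  s = 5121.6 / 776 = 6.6 MJ/kg

6.6 MJ/kg


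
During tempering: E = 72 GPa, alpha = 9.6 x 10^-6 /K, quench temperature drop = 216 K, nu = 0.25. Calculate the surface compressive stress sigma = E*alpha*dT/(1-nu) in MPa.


Tempering stress: sigma = E * alpha * dT / (1 - nu)
  E (MPa) = 72 * 1000 = 72000
  Numerator = 72000 * (9.6 x 10^-6) * 216 = 149.2992
  Denominator = 1 - 0.25 = 0.75
  sigma = 149.2992 / 0.75 = 199.1 MPa

199.1 MPa


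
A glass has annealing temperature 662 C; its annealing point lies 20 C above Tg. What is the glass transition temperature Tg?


Rearrange T_anneal = Tg + offset for Tg:
  Tg = T_anneal - offset = 662 - 20 = 642 C

642 C


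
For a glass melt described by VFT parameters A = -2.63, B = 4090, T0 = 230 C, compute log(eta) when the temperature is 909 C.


VFT equation: log(eta) = A + B / (T - T0)
  T - T0 = 909 - 230 = 679
  B / (T - T0) = 4090 / 679 = 6.024
  log(eta) = -2.63 + 6.024 = 3.394

3.394


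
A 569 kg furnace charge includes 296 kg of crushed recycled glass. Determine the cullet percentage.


Cullet ratio = (cullet mass / total batch mass) * 100
  Ratio = 296 / 569 * 100 = 52.02%

52.02%


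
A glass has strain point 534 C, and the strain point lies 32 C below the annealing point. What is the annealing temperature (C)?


T_anneal = T_strain + gap:
  T_anneal = 534 + 32 = 566 C

566 C


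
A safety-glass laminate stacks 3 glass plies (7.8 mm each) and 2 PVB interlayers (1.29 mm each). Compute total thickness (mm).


Total thickness = glass contribution + PVB contribution
  Glass: 3 * 7.8 = 23.4 mm
  PVB: 2 * 1.29 = 2.58 mm
  Total = 23.4 + 2.58 = 25.98 mm

25.98 mm


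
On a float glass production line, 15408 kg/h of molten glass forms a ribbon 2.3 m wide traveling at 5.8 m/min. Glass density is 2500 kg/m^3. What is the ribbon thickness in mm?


Ribbon cross-section from mass balance:
  Volume rate = throughput / density = 15408 / 2500 = 6.1632 m^3/h
  thickness = volume rate / (speed * 60 * width), i.e.
  thickness = throughput / (60 * speed * width * density) * 1000
  thickness = 15408 / (60 * 5.8 * 2.3 * 2500) * 1000 = 7.7 mm

7.7 mm


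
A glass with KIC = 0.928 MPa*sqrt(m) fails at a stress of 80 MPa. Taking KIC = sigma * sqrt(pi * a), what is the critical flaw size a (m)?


Rearrange KIC = sigma * sqrt(pi * a):
  sqrt(pi * a) = KIC / sigma
  sqrt(pi * a) = 0.928 / 80 = 0.0116
  a = (KIC / sigma)^2 / pi
  a = 0.0116^2 / pi = 0.0000428 m

0.0000428 m


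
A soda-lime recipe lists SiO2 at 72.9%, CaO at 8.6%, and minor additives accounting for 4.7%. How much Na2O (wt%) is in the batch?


Pieces sum to 100%:
  Na2O = 100 - (SiO2 + CaO + others)
  Na2O = 100 - (72.9 + 8.6 + 4.7) = 13.8%

13.8%


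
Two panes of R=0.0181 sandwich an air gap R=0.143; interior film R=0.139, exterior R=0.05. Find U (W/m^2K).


Total thermal resistance (series):
  R_total = R_in + R_glass + R_air + R_glass + R_out
  R_total = 0.139 + 0.0181 + 0.143 + 0.0181 + 0.05 = 0.3682 m^2K/W
U-value = 1 / R_total = 1 / 0.3682 = 2.716 W/m^2K

2.716 W/m^2K


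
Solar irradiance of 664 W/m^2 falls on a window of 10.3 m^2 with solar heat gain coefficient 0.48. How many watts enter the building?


Solar heat gain: Q = Area * SHGC * Irradiance
  Q = 10.3 * 0.48 * 664 = 3282.8 W

3282.8 W


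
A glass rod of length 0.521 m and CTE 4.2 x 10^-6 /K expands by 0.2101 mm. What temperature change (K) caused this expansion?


Rearrange dL = alpha * L0 * dT for dT:
  dT = dL / (alpha * L0)
  dL (m) = 0.2101 / 1000 = 0.0002101
  dT = 0.0002101 / ((4.2 x 10^-6) * 0.521) = 96.0 K

96.0 K


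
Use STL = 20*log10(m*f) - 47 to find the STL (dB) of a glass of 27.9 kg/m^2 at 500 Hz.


Mass law: STL = 20 * log10(m * f) - 47
  m * f = 27.9 * 500 = 13950
  log10(13950) = 4.14457
  STL = 20 * 4.14457 - 47 = 82.8914 - 47 = 35.9 dB

35.9 dB


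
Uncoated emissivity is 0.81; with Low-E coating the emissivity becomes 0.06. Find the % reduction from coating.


Percentage reduction = (1 - coated/uncoated) * 100
  Ratio = 0.06 / 0.81 = 0.0741
  Reduction = (1 - 0.0741) * 100 = 92.6%

92.6%
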